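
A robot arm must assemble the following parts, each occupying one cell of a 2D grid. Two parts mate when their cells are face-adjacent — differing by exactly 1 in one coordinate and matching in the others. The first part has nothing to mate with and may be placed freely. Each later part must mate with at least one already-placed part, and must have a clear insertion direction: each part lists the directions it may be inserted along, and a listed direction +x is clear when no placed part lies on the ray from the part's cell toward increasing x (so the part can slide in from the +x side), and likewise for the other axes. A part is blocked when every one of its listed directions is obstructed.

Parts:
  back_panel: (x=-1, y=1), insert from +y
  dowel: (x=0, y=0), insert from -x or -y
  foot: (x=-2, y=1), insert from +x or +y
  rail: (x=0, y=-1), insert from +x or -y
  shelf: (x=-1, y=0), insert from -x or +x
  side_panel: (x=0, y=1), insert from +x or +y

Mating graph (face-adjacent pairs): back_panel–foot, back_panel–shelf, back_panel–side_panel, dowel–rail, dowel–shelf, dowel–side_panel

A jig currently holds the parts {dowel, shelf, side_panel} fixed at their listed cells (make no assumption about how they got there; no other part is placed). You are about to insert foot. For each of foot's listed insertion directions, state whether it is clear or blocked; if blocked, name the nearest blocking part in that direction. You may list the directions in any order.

+x: blocked by side_panel; +y: clear

+x: nearest on ray is side_panel@(0, 1) ⇒ blocked
+y: ray from foot(-2, 1) has no placed part ⇒ clear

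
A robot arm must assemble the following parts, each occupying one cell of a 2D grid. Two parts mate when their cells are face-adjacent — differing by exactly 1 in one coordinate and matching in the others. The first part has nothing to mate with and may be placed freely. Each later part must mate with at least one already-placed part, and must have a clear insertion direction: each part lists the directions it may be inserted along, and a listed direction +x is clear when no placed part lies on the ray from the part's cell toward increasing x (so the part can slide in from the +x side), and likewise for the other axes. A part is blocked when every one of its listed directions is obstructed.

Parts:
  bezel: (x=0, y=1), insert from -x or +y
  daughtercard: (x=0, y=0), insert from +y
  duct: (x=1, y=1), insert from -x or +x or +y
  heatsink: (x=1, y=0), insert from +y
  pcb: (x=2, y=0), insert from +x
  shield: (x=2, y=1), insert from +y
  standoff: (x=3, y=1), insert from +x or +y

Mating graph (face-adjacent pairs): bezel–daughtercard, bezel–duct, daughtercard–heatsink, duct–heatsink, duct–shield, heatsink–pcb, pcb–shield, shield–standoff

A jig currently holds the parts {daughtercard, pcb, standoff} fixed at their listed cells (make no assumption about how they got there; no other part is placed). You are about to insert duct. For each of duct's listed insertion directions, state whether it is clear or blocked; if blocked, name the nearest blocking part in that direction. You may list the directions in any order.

+x: blocked by standoff; +y: clear; -x: clear

-x: ray from duct(1, 1) has no placed part ⇒ clear
+x: nearest on ray is standoff@(3, 1) ⇒ blocked
+y: ray from duct(1, 1) has no placed part ⇒ clear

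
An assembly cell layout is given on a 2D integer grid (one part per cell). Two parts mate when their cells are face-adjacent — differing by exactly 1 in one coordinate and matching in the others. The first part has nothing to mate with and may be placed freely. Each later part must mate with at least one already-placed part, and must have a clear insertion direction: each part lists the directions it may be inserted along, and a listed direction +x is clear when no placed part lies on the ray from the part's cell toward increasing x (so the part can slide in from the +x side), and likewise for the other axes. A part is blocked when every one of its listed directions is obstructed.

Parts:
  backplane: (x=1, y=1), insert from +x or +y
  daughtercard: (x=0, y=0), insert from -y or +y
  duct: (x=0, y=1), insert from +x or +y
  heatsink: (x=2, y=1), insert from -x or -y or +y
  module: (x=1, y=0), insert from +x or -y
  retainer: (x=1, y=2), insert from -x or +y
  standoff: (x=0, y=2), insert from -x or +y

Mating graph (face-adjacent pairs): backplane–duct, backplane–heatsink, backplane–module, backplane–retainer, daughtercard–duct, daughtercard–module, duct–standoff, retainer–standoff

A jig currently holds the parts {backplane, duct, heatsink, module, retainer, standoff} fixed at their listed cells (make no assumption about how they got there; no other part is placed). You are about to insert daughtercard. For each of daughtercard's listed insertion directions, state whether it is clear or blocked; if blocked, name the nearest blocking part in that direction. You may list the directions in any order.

-y: ray from daughtercard(0, 0) has no placed part ⇒ clear
+y: nearest on ray is duct@(0, 1) ⇒ blocked

+y: blocked by duct; -y: clear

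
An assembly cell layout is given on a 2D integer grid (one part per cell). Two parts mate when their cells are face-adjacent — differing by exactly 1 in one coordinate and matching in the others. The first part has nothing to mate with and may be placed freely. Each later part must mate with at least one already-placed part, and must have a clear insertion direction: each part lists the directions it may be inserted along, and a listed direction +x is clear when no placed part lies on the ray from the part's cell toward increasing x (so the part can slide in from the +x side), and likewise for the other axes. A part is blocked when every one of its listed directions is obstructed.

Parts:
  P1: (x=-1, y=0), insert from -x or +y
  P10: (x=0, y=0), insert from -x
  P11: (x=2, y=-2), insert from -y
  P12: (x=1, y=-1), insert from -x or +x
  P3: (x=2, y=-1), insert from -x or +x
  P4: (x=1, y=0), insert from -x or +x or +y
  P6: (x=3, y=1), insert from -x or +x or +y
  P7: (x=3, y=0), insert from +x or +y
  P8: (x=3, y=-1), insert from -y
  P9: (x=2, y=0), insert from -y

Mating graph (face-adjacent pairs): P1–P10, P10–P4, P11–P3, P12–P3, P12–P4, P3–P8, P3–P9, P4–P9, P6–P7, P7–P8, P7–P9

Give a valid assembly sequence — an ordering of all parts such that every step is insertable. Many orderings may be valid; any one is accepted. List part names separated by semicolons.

P9; P7; P6; P8; P4; P10; P1; P3; P11; P12

1. P9@(2, 0) [-y clear] — {P9}
2. P7@(3, 0) [+x clear] — {P7, P9}
3. P6@(3, 1) [-x clear] — {P6, P7, P9}
4. P8@(3, -1) [-y clear] — {P6, P7, P8, P9}
5. P4@(1, 0) [-x clear] — {P4, P6, P7, P8, P9}
6. P10@(0, 0) [-x clear] — {P10, P4, P6, P7, P8, P9}
7. P1@(-1, 0) [-x clear] — {P1, P10, P4, P6, P7, P8, P9}
8. P3@(2, -1) [-x clear] — {P1, P10, P3, P4, P6, P7, P8, P9}
9. P11@(2, -2) [-y clear] — {P1, P10, P11, P3, P4, P6, P7, P8, P9}
10. P12@(1, -1) [-x clear] — {P1, P10, P11, P12, P3, P4, P6, P7, P8, P9}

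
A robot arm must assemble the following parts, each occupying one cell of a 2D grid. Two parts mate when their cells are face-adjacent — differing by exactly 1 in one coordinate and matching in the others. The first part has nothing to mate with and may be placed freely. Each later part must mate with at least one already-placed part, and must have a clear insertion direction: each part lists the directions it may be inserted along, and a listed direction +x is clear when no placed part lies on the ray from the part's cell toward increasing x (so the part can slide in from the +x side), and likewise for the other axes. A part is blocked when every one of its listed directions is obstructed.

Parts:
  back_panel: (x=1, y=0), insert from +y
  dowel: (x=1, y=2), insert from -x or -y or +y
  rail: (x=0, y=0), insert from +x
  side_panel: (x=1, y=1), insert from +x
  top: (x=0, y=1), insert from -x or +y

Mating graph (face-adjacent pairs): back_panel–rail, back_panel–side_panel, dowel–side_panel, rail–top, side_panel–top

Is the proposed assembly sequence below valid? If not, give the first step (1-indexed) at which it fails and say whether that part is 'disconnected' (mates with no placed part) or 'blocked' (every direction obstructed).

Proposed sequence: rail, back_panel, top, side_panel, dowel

Valid

1. rail@(0, 0) [+x clear] — {rail}
2. back_panel@(1, 0) [+y clear] — {back_panel, rail}
3. top@(0, 1) [-x clear] — {back_panel, rail, top}
4. side_panel@(1, 1) [+x clear] — {back_panel, rail, side_panel, top}
5. dowel@(1, 2) [-x clear] — {back_panel, dowel, rail, side_panel, top}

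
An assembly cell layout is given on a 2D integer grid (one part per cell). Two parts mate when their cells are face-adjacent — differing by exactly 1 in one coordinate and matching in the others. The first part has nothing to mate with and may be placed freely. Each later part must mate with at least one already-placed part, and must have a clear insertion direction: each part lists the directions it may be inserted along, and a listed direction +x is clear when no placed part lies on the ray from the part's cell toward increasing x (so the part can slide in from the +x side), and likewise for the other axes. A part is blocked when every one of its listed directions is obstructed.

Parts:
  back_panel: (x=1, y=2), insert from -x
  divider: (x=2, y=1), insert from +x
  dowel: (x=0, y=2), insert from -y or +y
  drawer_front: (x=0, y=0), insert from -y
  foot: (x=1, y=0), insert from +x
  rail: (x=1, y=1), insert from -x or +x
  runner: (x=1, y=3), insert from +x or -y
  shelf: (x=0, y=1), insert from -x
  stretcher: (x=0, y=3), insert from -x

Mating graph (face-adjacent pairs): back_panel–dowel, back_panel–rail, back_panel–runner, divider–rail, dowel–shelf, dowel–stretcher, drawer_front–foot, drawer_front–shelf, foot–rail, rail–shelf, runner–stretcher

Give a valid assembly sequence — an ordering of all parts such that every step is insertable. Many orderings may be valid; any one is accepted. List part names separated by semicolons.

1. back_panel@(1, 2) [-x clear] — {back_panel}
2. runner@(1, 3) [+x clear] — {back_panel, runner}
3. stretcher@(0, 3) [-x clear] — {back_panel, runner, stretcher}
4. rail@(1, 1) [-x clear] — {back_panel, rail, runner, stretcher}
5. divider@(2, 1) [+x clear] — {back_panel, divider, rail, runner, stretcher}
6. foot@(1, 0) [+x clear] — {back_panel, divider, foot, rail, runner, stretcher}
7. dowel@(0, 2) [-y clear] — {back_panel, divider, dowel, foot, rail, runner, stretcher}
8. shelf@(0, 1) [-x clear] — {back_panel, divider, dowel, foot, rail, runner, shelf, stretcher}
9. drawer_front@(0, 0) [-y clear] — {back_panel, divider, dowel, drawer_front, foot, rail, runner, shelf, stretcher}

back_panel; runner; stretcher; rail; divider; foot; dowel; shelf; drawer_front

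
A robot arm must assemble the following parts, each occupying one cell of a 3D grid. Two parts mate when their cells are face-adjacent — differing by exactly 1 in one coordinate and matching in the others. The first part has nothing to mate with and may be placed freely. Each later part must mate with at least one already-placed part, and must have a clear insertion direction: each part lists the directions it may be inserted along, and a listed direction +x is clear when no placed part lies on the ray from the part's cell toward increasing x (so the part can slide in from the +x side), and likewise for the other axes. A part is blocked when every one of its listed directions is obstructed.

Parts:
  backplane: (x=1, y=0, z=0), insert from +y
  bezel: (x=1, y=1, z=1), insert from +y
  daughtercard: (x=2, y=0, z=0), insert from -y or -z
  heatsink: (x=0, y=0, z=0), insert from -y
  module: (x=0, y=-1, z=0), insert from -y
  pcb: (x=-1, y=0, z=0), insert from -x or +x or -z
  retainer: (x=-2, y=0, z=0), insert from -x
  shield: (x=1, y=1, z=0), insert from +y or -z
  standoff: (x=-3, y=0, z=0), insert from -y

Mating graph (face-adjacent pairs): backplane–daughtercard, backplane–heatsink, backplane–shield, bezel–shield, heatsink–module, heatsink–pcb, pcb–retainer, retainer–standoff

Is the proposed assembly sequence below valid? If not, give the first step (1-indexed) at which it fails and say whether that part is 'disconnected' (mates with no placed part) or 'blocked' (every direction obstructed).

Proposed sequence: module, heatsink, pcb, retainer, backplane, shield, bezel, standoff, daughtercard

1. module@(0, -1, 0) [-y clear] — {module}
2. heatsink@(0, 0, 0) — -y all obstructed ⇒ blocked

Invalid at step 2 (blocked)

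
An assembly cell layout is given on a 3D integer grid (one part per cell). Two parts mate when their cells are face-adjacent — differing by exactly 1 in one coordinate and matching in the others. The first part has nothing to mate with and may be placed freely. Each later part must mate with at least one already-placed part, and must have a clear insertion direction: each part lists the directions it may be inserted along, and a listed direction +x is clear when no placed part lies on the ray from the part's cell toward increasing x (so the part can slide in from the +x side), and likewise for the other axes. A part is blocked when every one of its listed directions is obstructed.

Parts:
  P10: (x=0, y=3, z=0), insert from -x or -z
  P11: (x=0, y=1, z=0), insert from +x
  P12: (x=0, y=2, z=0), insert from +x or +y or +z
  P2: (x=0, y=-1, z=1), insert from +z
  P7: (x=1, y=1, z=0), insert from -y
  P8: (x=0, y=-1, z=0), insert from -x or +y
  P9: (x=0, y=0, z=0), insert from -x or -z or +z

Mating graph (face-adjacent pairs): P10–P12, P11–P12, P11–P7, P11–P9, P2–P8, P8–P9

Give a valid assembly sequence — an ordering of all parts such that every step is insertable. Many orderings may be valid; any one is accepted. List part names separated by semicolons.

P9; P11; P12; P8; P7; P2; P10

1. P9@(0, 0, 0) [-x clear] — {P9}
2. P11@(0, 1, 0) [+x clear] — {P11, P9}
3. P12@(0, 2, 0) [+x clear] — {P11, P12, P9}
4. P8@(0, -1, 0) [-x clear] — {P11, P12, P8, P9}
5. P7@(1, 1, 0) [-y clear] — {P11, P12, P7, P8, P9}
6. P2@(0, -1, 1) [+z clear] — {P11, P12, P2, P7, P8, P9}
7. P10@(0, 3, 0) [-x clear] — {P10, P11, P12, P2, P7, P8, P9}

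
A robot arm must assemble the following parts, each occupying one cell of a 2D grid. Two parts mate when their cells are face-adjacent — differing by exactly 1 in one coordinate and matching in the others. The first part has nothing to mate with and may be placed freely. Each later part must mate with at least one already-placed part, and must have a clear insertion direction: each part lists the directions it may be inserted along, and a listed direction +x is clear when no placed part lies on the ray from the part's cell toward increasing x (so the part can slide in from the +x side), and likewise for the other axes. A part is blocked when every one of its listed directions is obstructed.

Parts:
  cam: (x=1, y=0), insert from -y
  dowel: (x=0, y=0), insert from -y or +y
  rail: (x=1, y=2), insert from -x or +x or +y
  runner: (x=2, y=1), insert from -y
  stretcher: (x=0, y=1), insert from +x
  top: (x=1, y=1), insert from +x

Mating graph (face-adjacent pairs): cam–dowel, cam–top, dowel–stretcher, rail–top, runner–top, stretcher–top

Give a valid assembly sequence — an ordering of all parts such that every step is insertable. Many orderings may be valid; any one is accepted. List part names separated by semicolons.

cam; dowel; stretcher; top; rail; runner

1. cam@(1, 0) [-y clear] — {cam}
2. dowel@(0, 0) [-y clear] — {cam, dowel}
3. stretcher@(0, 1) [+x clear] — {cam, dowel, stretcher}
4. top@(1, 1) [+x clear] — {cam, dowel, stretcher, top}
5. rail@(1, 2) [-x clear] — {cam, dowel, rail, stretcher, top}
6. runner@(2, 1) [-y clear] — {cam, dowel, rail, runner, stretcher, top}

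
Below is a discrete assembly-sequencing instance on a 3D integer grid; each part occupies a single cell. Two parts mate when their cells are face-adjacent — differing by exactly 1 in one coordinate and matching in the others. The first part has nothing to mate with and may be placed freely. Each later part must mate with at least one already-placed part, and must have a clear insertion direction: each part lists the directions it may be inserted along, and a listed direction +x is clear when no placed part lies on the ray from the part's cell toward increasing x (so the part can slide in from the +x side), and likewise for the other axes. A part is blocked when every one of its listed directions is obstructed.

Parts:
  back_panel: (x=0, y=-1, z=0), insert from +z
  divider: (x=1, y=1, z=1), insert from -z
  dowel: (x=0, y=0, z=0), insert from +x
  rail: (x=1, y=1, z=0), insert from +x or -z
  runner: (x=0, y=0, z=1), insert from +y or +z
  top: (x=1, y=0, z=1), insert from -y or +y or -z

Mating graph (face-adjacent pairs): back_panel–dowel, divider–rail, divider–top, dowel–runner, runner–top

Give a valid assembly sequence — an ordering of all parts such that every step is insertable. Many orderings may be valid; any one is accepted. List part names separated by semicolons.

top; runner; dowel; back_panel; divider; rail

1. top@(1, 0, 1) [-y clear] — {top}
2. runner@(0, 0, 1) [+y clear] — {runner, top}
3. dowel@(0, 0, 0) [+x clear] — {dowel, runner, top}
4. back_panel@(0, -1, 0) [+z clear] — {back_panel, dowel, runner, top}
5. divider@(1, 1, 1) [-z clear] — {back_panel, divider, dowel, runner, top}
6. rail@(1, 1, 0) [+x clear] — {back_panel, divider, dowel, rail, runner, top}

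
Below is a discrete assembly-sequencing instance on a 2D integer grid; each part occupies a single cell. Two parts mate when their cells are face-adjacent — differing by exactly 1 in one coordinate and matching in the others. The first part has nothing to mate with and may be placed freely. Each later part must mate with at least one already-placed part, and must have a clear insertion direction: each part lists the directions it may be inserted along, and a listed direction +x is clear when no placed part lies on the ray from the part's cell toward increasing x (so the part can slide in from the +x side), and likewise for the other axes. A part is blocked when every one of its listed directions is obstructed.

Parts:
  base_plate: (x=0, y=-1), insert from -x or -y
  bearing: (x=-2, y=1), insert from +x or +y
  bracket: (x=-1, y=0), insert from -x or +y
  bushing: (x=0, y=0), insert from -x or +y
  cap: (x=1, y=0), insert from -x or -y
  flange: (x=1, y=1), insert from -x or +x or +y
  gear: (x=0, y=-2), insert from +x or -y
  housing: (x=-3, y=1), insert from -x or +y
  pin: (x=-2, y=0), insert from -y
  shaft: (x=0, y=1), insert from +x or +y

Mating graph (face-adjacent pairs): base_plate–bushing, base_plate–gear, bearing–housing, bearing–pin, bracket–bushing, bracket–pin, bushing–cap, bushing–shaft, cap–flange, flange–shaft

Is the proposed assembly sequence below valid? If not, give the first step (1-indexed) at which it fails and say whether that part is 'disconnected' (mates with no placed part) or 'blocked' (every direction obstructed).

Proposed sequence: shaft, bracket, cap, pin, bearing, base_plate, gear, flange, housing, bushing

1. shaft@(0, 1) [+x clear] — {shaft}
2. bracket@(-1, 0) — no placed neighbour ⇒ disconnected

Invalid at step 2 (disconnected)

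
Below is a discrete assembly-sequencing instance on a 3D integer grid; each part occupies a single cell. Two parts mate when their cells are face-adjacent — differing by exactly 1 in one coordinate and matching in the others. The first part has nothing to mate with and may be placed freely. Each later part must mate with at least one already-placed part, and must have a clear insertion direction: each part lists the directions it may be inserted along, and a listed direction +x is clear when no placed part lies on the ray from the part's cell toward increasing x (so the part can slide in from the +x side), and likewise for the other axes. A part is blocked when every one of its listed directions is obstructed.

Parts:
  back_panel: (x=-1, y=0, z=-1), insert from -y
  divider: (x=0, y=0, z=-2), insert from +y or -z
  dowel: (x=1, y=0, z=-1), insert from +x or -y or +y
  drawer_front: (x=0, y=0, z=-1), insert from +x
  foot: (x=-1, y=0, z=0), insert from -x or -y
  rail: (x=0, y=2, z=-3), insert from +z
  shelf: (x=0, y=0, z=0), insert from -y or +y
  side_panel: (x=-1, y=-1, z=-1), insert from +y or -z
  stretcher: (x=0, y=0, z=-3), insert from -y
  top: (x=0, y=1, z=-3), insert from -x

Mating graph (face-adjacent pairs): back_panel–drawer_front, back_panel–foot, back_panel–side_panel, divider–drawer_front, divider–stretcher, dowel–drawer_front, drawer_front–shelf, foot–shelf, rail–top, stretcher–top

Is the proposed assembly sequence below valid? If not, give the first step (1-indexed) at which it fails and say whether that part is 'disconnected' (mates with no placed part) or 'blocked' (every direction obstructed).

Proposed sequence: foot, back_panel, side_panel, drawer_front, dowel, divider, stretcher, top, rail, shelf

Valid

1. foot@(-1, 0, 0) [-x clear] — {foot}
2. back_panel@(-1, 0, -1) [-y clear] — {back_panel, foot}
3. side_panel@(-1, -1, -1) [-z clear] — {back_panel, foot, side_panel}
4. drawer_front@(0, 0, -1) [+x clear] — {back_panel, drawer_front, foot, side_panel}
5. dowel@(1, 0, -1) [+x clear] — {back_panel, dowel, drawer_front, foot, side_panel}
6. divider@(0, 0, -2) [+y clear] — {back_panel, divider, dowel, drawer_front, foot, side_panel}
7. stretcher@(0, 0, -3) [-y clear] — {back_panel, divider, dowel, drawer_front, foot, side_panel, stretcher}
8. top@(0, 1, -3) [-x clear] — {back_panel, divider, dowel, drawer_front, foot, side_panel, stretcher, top}
9. rail@(0, 2, -3) [+z clear] — {back_panel, divider, dowel, drawer_front, foot, rail, side_panel, stretcher, top}
10. shelf@(0, 0, 0) [-y clear] — {back_panel, divider, dowel, drawer_front, foot, rail, shelf, side_panel, stretcher, top}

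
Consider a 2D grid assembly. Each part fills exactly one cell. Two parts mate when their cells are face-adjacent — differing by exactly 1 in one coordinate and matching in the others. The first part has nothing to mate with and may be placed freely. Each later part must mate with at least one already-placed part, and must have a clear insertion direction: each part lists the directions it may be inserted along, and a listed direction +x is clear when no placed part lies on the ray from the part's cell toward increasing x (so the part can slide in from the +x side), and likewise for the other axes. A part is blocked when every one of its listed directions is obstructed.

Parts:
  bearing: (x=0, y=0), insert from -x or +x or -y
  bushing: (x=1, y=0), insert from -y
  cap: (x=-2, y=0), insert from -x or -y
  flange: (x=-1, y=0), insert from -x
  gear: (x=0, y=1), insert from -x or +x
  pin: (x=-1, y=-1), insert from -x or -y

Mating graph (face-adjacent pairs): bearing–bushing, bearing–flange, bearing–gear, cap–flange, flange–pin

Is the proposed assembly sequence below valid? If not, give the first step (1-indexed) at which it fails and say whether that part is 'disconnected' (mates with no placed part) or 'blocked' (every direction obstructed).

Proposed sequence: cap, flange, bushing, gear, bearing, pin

1. cap@(-2, 0) [-x clear] — {cap}
2. flange@(-1, 0) — -x all obstructed ⇒ blocked

Invalid at step 2 (blocked)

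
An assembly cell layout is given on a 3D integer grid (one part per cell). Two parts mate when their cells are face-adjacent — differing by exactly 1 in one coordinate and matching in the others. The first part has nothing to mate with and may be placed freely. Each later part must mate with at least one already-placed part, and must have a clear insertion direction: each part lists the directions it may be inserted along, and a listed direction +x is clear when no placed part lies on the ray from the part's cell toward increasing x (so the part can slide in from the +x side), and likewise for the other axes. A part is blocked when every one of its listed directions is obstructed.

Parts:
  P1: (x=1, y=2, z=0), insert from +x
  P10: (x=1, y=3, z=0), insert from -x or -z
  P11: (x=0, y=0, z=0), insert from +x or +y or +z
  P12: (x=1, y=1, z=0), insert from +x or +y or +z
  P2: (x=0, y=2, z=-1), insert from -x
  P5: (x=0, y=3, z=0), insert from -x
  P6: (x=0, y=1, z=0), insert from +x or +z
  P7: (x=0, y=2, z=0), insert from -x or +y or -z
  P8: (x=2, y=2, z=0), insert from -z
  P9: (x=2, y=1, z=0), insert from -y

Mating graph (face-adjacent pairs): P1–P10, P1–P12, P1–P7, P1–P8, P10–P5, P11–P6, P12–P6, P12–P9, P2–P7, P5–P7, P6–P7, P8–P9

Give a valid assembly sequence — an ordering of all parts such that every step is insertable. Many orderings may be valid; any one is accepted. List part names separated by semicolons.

P9; P12; P1; P6; P11; P7; P2; P10; P8; P5

1. P9@(2, 1, 0) [-y clear] — {P9}
2. P12@(1, 1, 0) [+y clear] — {P12, P9}
3. P1@(1, 2, 0) [+x clear] — {P1, P12, P9}
4. P6@(0, 1, 0) [+z clear] — {P1, P12, P6, P9}
5. P11@(0, 0, 0) [+x clear] — {P1, P11, P12, P6, P9}
6. P7@(0, 2, 0) [-x clear] — {P1, P11, P12, P6, P7, P9}
7. P2@(0, 2, -1) [-x clear] — {P1, P11, P12, P2, P6, P7, P9}
8. P10@(1, 3, 0) [-x clear] — {P1, P10, P11, P12, P2, P6, P7, P9}
9. P8@(2, 2, 0) [-z clear] — {P1, P10, P11, P12, P2, P6, P7, P8, P9}
10. P5@(0, 3, 0) [-x clear] — {P1, P10, P11, P12, P2, P5, P6, P7, P8, P9}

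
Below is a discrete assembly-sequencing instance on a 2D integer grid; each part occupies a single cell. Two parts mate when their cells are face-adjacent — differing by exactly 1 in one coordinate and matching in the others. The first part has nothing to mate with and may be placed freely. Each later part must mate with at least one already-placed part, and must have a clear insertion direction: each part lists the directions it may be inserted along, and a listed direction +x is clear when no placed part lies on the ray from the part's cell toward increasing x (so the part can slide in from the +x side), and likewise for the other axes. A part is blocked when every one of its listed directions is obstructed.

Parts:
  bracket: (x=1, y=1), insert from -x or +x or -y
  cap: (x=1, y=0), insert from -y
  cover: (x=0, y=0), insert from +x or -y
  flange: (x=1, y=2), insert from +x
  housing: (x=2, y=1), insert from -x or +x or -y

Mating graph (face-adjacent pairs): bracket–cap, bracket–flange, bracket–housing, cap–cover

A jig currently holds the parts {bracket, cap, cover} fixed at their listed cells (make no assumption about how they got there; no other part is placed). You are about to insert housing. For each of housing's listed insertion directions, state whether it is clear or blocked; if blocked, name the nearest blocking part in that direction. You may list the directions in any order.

-x: nearest on ray is bracket@(1, 1) ⇒ blocked
+x: ray from housing(2, 1) has no placed part ⇒ clear
-y: ray from housing(2, 1) has no placed part ⇒ clear

+x: clear; -x: blocked by bracket; -y: clear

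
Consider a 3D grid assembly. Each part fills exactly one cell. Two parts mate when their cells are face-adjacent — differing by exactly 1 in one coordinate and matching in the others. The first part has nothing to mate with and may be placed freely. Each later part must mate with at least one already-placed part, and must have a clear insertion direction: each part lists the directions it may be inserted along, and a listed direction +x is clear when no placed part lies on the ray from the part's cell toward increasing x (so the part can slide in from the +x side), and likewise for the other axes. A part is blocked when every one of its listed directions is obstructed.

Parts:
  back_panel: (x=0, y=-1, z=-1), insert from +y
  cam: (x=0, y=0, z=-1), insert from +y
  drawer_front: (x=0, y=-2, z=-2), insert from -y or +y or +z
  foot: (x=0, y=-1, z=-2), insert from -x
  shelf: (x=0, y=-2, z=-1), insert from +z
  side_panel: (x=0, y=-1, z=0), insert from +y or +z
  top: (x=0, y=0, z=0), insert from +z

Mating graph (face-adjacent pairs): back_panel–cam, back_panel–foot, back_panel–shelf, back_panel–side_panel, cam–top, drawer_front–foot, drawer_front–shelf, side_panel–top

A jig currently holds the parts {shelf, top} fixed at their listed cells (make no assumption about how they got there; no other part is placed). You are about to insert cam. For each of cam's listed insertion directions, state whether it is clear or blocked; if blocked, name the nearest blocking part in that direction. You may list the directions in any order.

+y: clear

+y: ray from cam(0, 0, -1) has no placed part ⇒ clear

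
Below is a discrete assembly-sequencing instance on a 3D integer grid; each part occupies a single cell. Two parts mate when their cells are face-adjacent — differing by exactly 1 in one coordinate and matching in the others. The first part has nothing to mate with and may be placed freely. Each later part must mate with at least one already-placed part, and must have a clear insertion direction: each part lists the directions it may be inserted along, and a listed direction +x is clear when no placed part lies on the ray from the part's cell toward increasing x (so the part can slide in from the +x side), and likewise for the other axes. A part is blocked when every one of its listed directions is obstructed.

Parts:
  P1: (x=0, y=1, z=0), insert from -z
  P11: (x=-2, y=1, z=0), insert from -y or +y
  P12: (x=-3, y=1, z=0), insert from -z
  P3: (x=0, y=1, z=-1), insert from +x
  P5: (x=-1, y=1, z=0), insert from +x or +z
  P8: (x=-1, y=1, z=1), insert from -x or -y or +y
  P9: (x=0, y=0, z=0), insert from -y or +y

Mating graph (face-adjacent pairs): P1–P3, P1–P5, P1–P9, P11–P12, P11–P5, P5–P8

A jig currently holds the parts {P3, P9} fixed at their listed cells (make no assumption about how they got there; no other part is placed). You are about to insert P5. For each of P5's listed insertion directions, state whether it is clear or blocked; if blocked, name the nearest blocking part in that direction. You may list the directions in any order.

+x: clear; +z: clear

+x: ray from P5(-1, 1, 0) has no placed part ⇒ clear
+z: ray from P5(-1, 1, 0) has no placed part ⇒ clear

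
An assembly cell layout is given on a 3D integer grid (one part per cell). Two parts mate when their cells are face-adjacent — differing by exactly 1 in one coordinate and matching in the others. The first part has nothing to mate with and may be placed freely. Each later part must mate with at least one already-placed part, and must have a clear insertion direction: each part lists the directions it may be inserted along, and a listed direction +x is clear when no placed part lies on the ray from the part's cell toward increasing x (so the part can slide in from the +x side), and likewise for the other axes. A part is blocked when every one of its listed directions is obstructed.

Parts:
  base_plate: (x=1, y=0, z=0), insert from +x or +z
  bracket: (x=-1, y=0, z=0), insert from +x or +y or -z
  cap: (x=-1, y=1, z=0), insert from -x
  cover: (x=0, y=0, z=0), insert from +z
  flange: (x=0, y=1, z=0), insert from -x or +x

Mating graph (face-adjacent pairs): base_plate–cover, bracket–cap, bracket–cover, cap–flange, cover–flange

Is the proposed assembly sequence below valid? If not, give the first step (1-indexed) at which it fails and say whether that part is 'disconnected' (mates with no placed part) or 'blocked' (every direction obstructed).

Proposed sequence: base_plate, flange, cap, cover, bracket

1. base_plate@(1, 0, 0) [+x clear] — {base_plate}
2. flange@(0, 1, 0) — no placed neighbour ⇒ disconnected

Invalid at step 2 (disconnected)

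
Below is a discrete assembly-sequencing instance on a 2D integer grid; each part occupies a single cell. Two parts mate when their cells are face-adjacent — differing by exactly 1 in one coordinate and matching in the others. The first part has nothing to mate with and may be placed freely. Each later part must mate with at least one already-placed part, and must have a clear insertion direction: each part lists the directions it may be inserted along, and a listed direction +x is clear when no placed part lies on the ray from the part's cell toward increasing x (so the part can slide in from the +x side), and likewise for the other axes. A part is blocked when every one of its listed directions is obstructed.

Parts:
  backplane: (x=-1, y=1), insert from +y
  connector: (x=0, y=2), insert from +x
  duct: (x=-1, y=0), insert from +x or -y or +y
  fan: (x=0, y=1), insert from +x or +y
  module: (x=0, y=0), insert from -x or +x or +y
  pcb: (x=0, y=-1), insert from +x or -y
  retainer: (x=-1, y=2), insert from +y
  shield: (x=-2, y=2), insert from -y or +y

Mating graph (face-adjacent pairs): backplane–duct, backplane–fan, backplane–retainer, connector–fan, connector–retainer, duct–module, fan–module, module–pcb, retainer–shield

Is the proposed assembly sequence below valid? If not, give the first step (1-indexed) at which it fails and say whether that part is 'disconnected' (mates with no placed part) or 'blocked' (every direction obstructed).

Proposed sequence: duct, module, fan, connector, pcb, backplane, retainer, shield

Valid

1. duct@(-1, 0) [+x clear] — {duct}
2. module@(0, 0) [+x clear] — {duct, module}
3. fan@(0, 1) [+x clear] — {duct, fan, module}
4. connector@(0, 2) [+x clear] — {connector, duct, fan, module}
5. pcb@(0, -1) [+x clear] — {connector, duct, fan, module, pcb}
6. backplane@(-1, 1) [+y clear] — {backplane, connector, duct, fan, module, pcb}
7. retainer@(-1, 2) [+y clear] — {backplane, connector, duct, fan, module, pcb, retainer}
8. shield@(-2, 2) [-y clear] — {backplane, connector, duct, fan, module, pcb, retainer, shield}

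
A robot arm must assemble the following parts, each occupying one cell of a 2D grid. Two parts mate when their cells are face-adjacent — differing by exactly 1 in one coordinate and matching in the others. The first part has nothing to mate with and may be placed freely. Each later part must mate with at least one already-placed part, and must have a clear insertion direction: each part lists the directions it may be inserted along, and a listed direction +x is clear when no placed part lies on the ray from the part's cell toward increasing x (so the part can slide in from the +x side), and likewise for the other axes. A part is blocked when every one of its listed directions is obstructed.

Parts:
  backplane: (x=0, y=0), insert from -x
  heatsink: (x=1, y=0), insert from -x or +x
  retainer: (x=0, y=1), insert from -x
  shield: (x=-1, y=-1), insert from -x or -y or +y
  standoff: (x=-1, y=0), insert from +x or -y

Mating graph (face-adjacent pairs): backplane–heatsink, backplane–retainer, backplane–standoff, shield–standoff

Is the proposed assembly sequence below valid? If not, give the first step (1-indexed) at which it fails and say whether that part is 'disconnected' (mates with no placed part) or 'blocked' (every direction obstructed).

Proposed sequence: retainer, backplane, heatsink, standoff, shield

1. retainer@(0, 1) [-x clear] — {retainer}
2. backplane@(0, 0) [-x clear] — {backplane, retainer}
3. heatsink@(1, 0) [+x clear] — {backplane, heatsink, retainer}
4. standoff@(-1, 0) [-y clear] — {backplane, heatsink, retainer, standoff}
5. shield@(-1, -1) [-x clear] — {backplane, heatsink, retainer, shield, standoff}

Valid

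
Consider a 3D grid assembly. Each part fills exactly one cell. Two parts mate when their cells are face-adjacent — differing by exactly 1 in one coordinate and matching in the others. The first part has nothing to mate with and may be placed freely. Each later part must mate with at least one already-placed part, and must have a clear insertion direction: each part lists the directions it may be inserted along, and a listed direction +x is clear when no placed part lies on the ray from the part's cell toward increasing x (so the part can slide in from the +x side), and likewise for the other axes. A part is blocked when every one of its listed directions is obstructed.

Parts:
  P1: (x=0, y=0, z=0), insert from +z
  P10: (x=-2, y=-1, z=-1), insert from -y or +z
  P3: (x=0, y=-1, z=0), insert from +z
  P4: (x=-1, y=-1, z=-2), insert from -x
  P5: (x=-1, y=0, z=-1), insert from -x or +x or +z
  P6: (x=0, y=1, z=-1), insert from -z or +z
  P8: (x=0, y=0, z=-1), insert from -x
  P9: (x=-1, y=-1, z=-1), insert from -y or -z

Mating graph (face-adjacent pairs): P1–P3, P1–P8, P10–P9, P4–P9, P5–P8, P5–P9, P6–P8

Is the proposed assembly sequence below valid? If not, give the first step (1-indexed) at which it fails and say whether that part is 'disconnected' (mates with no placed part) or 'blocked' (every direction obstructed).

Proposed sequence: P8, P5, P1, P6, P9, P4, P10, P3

1. P8@(0, 0, -1) [-x clear] — {P8}
2. P5@(-1, 0, -1) [-x clear] — {P5, P8}
3. P1@(0, 0, 0) [+z clear] — {P1, P5, P8}
4. P6@(0, 1, -1) [-z clear] — {P1, P5, P6, P8}
5. P9@(-1, -1, -1) [-y clear] — {P1, P5, P6, P8, P9}
6. P4@(-1, -1, -2) [-x clear] — {P1, P4, P5, P6, P8, P9}
7. P10@(-2, -1, -1) [-y clear] — {P1, P10, P4, P5, P6, P8, P9}
8. P3@(0, -1, 0) [+z clear] — {P1, P10, P3, P4, P5, P6, P8, P9}

Valid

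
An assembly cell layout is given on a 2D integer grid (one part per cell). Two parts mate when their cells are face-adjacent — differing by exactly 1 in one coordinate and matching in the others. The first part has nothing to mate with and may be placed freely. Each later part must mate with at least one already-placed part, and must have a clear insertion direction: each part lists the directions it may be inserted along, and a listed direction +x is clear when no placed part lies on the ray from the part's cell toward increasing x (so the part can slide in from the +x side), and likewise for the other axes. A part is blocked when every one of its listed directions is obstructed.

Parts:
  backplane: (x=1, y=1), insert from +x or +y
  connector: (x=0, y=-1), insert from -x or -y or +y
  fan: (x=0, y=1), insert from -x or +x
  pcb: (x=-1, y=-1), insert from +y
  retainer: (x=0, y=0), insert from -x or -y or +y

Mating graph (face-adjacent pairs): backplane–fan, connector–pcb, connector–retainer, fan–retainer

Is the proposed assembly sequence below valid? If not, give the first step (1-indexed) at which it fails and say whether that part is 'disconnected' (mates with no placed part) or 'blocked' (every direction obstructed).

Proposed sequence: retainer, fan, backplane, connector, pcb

Valid

1. retainer@(0, 0) [-x clear] — {retainer}
2. fan@(0, 1) [-x clear] — {fan, retainer}
3. backplane@(1, 1) [+x clear] — {backplane, fan, retainer}
4. connector@(0, -1) [-x clear] — {backplane, connector, fan, retainer}
5. pcb@(-1, -1) [+y clear] — {backplane, connector, fan, pcb, retainer}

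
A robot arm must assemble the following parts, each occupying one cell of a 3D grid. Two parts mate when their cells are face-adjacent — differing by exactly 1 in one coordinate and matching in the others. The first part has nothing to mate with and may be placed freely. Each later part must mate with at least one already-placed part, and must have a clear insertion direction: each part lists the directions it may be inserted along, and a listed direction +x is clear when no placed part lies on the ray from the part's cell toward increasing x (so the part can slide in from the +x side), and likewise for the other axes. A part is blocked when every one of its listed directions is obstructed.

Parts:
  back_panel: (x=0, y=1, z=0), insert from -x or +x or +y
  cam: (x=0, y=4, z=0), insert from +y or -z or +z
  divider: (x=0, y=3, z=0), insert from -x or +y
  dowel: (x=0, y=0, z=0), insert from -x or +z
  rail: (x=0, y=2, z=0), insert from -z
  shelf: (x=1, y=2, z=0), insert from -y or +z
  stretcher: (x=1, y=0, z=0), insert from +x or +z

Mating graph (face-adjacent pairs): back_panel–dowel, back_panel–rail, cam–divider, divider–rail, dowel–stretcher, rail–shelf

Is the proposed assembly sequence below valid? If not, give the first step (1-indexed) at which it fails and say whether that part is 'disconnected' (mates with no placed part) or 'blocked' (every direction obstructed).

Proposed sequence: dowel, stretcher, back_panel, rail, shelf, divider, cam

Valid

1. dowel@(0, 0, 0) [-x clear] — {dowel}
2. stretcher@(1, 0, 0) [+x clear] — {dowel, stretcher}
3. back_panel@(0, 1, 0) [-x clear] — {back_panel, dowel, stretcher}
4. rail@(0, 2, 0) [-z clear] — {back_panel, dowel, rail, stretcher}
5. shelf@(1, 2, 0) [+z clear] — {back_panel, dowel, rail, shelf, stretcher}
6. divider@(0, 3, 0) [-x clear] — {back_panel, divider, dowel, rail, shelf, stretcher}
7. cam@(0, 4, 0) [+y clear] — {back_panel, cam, divider, dowel, rail, shelf, stretcher}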